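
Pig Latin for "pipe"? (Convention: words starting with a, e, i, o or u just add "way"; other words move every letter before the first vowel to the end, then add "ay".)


Word: "pipe"
Starts with consonant(s) → move to end, add 'ay'
Consonant cluster: "p"
Pig Latin = "ipepay"


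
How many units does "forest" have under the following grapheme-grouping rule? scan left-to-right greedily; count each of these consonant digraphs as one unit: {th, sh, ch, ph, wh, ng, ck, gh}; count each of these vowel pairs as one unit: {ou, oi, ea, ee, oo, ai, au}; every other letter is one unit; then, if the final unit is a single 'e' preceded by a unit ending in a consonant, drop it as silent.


Word: "forest" (6 letters)
Left-to-right scan:
  1. 'f' (letter)
  2. 'o' (letter)
  3. 'r' (letter)
  4. 'e' (letter)
  5. 's' (letter)
  6. 't' (letter)
Units from scan: 6
Sound units = 6 units


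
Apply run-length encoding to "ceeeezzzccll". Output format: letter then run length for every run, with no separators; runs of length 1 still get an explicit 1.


String: "ceeeezzzccll"
Scanning for consecutive runs:
  'c' x 1
  'e' x 4
  'z' x 3
  'c' x 2
  'l' x 2
RLE = "c1e4z3c2l2"


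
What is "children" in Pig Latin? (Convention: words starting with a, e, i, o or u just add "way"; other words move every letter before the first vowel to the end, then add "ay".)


Word: "children"
Starts with consonant(s) → move to end, add 'ay'
Consonant cluster: "ch"
Pig Latin = "ildrenchay"


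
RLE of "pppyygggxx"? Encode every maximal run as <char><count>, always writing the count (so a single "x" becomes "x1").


String: "pppyygggxx"
Scanning for consecutive runs:
  'p' x 3
  'y' x 2
  'g' x 3
  'x' x 2
RLE = "p3y2g3x2"


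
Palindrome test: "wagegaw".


Word: "wagegaw"
Reversed: "wagegaw"
Forward == Backward? wagegaw == wagegaw
Palindrome = Yes


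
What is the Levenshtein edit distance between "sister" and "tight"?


Word 1: "sister" (length 6)
Word 2: "tight" (length 5)
One optimal edit sequence (insert/delete/substitute each cost 1):
  1. substitute 's' -> 't'  (+1)
  2. keep 'i'
  3. delete 's'  (+1)
  4. substitute 't' -> 'g'  (+1)
  5. substitute 'e' -> 'h'  (+1)
  6. substitute 'r' -> 't'  (+1)
Total edit operations: 5
Edit distance = 5


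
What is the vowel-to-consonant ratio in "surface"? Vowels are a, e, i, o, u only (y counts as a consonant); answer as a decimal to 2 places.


Word: "surface"
Vowels (a,e,i,o,u): 3
Consonants: 4
Ratio = 3/4
= 0.75


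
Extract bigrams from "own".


Word: "own" (length 3)
Number of bigrams = 3 - 2 + 1 = 2
  Position 0: "ow"
  Position 1: "wn"
Bigrams = "ow", "wn"


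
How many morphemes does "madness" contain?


Word: "madness"
Morphemes: mad / -ness
Each morpheme carries meaning
= 2 morphemes


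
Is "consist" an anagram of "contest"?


Word 1: "contest" → sorted: cenostt
Word 2: "consist" → sorted: cinosst
Same letters? cenostt != cinosst
Anagram = No


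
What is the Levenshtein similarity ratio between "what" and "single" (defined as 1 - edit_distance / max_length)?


Word 1: "what" (length 4)
Word 2: "single" (length 6)
One optimal edit sequence:
  1. insert 's'  (+1)
  2. insert 'i'  (+1)
  3. substitute 'w' -> 'n'  (+1)
  4. substitute 'h' -> 'g'  (+1)
  5. substitute 'a' -> 'l'  (+1)
  6. substitute 't' -> 'e'  (+1)
Edit distance = 6
Max length = max(4, 6) = 6
Similarity = 1 - 6/6
= 0.0000


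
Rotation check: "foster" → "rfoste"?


Word: "foster", Candidate: "rfoste"
Method: check if candidate is substring of word+word
"fosterfoster" contains "rfoste"? Yes
Is rotation = Yes


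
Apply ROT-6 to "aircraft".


Word: "aircraft"
Shift: 6
Each letter → (letter + shift) mod 26:
  'a' (0) + 6 = 6 → 'g'
  'i' (8) + 6 = 14 → 'o'
  'r' (17) + 6 = 23 → 'x'
  'c' (2) + 6 = 8 → 'i'
  'r' (17) + 6 = 23 → 'x'
  'a' (0) + 6 = 6 → 'g'
  'f' (5) + 6 = 11 → 'l'
  't' (19) + 6 = 25 → 'z'
Result = "goxixglz"


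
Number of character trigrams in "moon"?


Word: "moon" (length 4)
Number of 3-grams = length - 3 + 1 = 4 - 3 + 1
= 2


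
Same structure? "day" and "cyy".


Pattern of "day": [0, 1, 2]
Pattern of "cyy": [0, 1, 1]
Patterns do not match
Same pattern = No


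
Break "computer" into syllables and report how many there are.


Word: "computer"
Syllable breakdown: com | pu | ter
Counting: 3 parts
= 3 syllables


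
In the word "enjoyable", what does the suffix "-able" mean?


Suffix: -able
Example: enjoyable (enjoy + -able)
Meaning = capable of


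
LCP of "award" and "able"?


Word 1: "award"
Word 2: "able"
Comparing from start:
  Pos 0: 'a' == 'a'
  Pos 1: 'w' != 'b' (stop)
LCP = "a" (length 1)


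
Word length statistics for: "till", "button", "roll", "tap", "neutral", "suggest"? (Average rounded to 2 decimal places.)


Lengths: "till"=4, "button"=6, "roll"=4, "tap"=3, "neutral"=7, "suggest"=7
Sum = 31, Count = 6
Average = 31/6 = 5.17
= avg=5.17, min=3, max=7


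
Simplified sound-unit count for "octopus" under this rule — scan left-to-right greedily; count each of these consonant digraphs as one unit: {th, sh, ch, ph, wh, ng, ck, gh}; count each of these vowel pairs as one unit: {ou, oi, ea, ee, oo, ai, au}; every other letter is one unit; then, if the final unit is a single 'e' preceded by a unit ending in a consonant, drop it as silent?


Word: "octopus" (7 letters)
Left-to-right scan:
  (1) 'o' (letter)
  (2) 'c' (letter)
  (3) 't' (letter)
  (4) 'o' (letter)
  (5) 'p' (letter)
  (6) 'u' (letter)
  (7) 's' (letter)
Units from scan: 7
Sound units = 7 units


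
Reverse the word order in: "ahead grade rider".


Original: "ahead grade rider"
Words (1..n): ahead | grade | rider
Reversed (n..1): rider | grade | ahead
Result = "rider grade ahead"


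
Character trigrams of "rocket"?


Word: "rocket" (length 6)
Number of trigrams = 6 - 3 + 1 = 4
  Position 0: "roc"
  Position 1: "ock"
  Position 2: "cke"
  Position 3: "ket"
Trigrams = "roc", "ock", "cke", "ket"


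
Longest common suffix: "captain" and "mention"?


Word 1: "captain"
Word 2: "mention"
Comparing from end:
  Pos -1: 'n' == 'n'
  Pos -2: 'i' != 'o' (stop)
LCS = "n" (length 1)


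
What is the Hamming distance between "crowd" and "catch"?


Comparing character by character (same length = 5):
  Pos 0: 'c' vs 'c' =
  Pos 1: 'r' vs 'a' !=
  Pos 2: 'o' vs 't' !=
  Pos 3: 'w' vs 'c' !=
  Pos 4: 'd' vs 'h' !=
Hamming distance = 4


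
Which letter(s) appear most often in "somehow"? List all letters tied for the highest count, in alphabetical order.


Word: "somehow"
Letter counts:
  'e': 1
  'h': 1
  'm': 1
  'o': 2
  's': 1
  'w': 1
Maximum count = 2
Most frequent = 'o' (2 times each)


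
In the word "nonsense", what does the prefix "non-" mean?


Prefix: non-
As in: nonsense -> non- + sense
Meaning = not


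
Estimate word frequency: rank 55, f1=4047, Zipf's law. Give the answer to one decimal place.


Zipf's law: f(r) = f(1) / r
f(1) = 4047
f(55) = 4047 / 55
= 73.6 occurrences


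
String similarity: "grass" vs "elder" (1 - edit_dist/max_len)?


Word 1: "grass" (length 5)
Word 2: "elder" (length 5)
One optimal edit sequence:
  1. substitute 'g' -> 'e'  (+1)
  2. substitute 'r' -> 'l'  (+1)
  3. substitute 'a' -> 'd'  (+1)
  4. substitute 's' -> 'e'  (+1)
  5. substitute 's' -> 'r'  (+1)
Edit distance = 5
Max length = max(5, 5) = 5
Similarity = 1 - 5/5
= 0.0000


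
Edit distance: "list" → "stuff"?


Word 1: "list" (length 4)
Word 2: "stuff" (length 5)
One optimal edit sequence (insert/delete/substitute each cost 1):
  1. insert 's'  (+1)
  2. substitute 'l' -> 't'  (+1)
  3. substitute 'i' -> 'u'  (+1)
  4. substitute 's' -> 'f'  (+1)
  5. substitute 't' -> 'f'  (+1)
Total edit operations: 5
Edit distance = 5


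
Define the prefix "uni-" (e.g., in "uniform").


Prefix: uni-
As in: uniform -> uni- + form
Meaning = one


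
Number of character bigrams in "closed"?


Word: "closed" (length 6)
Number of 2-grams = length - 2 + 1 = 6 - 2 + 1
= 5


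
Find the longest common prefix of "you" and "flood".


Word 1: "you"
Word 2: "flood"
Comparing from start:
  Pos 0: 'y' != 'f' (stop)
LCP = "" (length 0)


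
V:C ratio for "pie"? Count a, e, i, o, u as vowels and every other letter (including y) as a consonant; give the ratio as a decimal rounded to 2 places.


Word: "pie"
Vowels (a,e,i,o,u): 2
Consonants: 1
Ratio = 2/1
= 2.00


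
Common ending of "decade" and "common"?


Word 1: "decade"
Word 2: "common"
Comparing from end:
  Pos -1: 'e' != 'n' (stop)
LCS = "" (length 0)


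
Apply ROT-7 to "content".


Word: "content"
Shift: 7
Each letter → (letter + shift) mod 26:
  'c' (2) + 7 = 9 → 'j'
  'o' (14) + 7 = 21 → 'v'
  'n' (13) + 7 = 20 → 'u'
  't' (19) + 7 = 0 → 'a'
  'e' (4) + 7 = 11 → 'l'
  'n' (13) + 7 = 20 → 'u'
  't' (19) + 7 = 0 → 'a'
Result = "jvualua"


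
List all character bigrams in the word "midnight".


Word: "midnight" (length 8)
Number of bigrams = 8 - 2 + 1 = 7
  Position 0: "mi"
  Position 1: "id"
  Position 2: "dn"
  Position 3: "ni"
  Position 4: "ig"
  Position 5: "gh"
  Position 6: "ht"
Bigrams = "mi", "id", "dn", "ni", "ig", "gh", "ht"


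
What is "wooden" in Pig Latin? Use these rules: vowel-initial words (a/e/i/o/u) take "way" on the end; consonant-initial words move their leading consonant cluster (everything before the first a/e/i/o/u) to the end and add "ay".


Word: "wooden"
Starts with consonant(s) → move to end, add 'ay'
Consonant cluster: "w"
Pig Latin = "oodenway"


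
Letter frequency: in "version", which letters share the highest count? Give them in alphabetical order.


Word: "version"
Letter counts:
  'e': 1
  'i': 1
  'n': 1
  'o': 1
  'r': 1
  's': 1
  'v': 1
Maximum count = 1
Most frequent = 'e', 'i', 'n', 'o', 'r', 's', 'v' (1 time each)


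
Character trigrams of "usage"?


Word: "usage" (length 5)
Number of trigrams = 5 - 3 + 1 = 3
  Position 0: "usa"
  Position 1: "sag"
  Position 2: "age"
Trigrams = "usa", "sag", "age"


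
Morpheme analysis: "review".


Word: "review"
Morphemes: re- / view
Each morpheme carries meaning
= 2 morphemes


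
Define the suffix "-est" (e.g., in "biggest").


Suffix: -est
Example: biggest = big + -est, with a spelling change
Meaning = most


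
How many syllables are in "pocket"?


Word: "pocket"
Syllable breakdown: pock | et
Counting: 2 parts
= 2 syllables


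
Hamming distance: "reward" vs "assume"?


Comparing character by character (same length = 6):
  Pos 0: 'r' vs 'a' !=
  Pos 1: 'e' vs 's' !=
  Pos 2: 'w' vs 's' !=
  Pos 3: 'a' vs 'u' !=
  Pos 4: 'r' vs 'm' !=
  Pos 5: 'd' vs 'e' !=
Hamming distance = 6


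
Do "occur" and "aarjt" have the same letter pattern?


Pattern of "occur": [0, 1, 1, 2, 3]
Pattern of "aarjt": [0, 0, 1, 2, 3]
Patterns do not match
Same pattern = No


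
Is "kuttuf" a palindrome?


Word: "kuttuf"
Reversed: "futtuk"
Forward == Backward? kuttuf != futtuk
Palindrome = No


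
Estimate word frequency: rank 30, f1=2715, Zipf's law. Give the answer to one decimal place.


Zipf's law: f(r) = f(1) / r
f(1) = 2715
f(30) = 2715 / 30
= 90.5 occurrences


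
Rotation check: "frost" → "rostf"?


Word: "frost", Candidate: "rostf"
Method: check if candidate is substring of word+word
"frostfrost" contains "rostf"? Yes
Is rotation = Yes


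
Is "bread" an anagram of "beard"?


Word 1: "beard" → sorted: abder
Word 2: "bread" → sorted: abder
Same letters? abder == abder
Anagram = Yes


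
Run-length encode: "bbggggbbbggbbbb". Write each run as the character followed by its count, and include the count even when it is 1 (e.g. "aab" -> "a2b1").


String: "bbggggbbbggbbbb"
Scanning for consecutive runs:
  'b' x 2
  'g' x 4
  'b' x 3
  'g' x 2
  'b' x 4
RLE = "b2g4b3g2b4"


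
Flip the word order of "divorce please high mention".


Original: "divorce please high mention"
Words (1..n): divorce | please | high | mention
Reversed (n..1): mention | high | please | divorce
Result = "mention high please divorce"


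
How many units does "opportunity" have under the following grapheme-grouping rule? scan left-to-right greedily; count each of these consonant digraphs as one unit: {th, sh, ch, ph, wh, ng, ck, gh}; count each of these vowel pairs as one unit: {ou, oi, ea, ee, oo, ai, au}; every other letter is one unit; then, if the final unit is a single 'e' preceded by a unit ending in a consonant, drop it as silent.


Word: "opportunity" (11 letters)
Left-to-right scan:
  1. 'o' (letter)
  2. 'p' (letter)
  3. 'p' (letter)
  4. 'o' (letter)
  5. 'r' (letter)
  6. 't' (letter)
  7. 'u' (letter)
  8. 'n' (letter)
  9. 'i' (letter)
  10. 't' (letter)
  11. 'y' (letter)
Units from scan: 11
Sound units = 11 units


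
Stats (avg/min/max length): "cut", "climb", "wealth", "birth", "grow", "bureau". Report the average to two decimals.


Lengths: "cut"=3, "climb"=5, "wealth"=6, "birth"=5, "grow"=4, "bureau"=6
Sum = 29, Count = 6
Average = 29/6 = 4.83
= avg=4.83, min=3, max=6


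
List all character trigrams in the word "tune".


Word: "tune" (length 4)
Number of trigrams = 4 - 3 + 1 = 2
  Position 0: "tun"
  Position 1: "une"
Trigrams = "tun", "une"


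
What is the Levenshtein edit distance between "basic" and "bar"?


Word 1: "basic" (length 5)
Word 2: "bar" (length 3)
One optimal edit sequence (insert/delete/substitute each cost 1):
  1. keep 'b'
  2. keep 'a'
  3. delete 's'  (+1)
  4. delete 'i'  (+1)
  5. substitute 'c' -> 'r'  (+1)
Total edit operations: 3
Edit distance = 3


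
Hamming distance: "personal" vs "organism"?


Comparing character by character (same length = 8):
  Pos 0: 'p' vs 'o' !=
  Pos 1: 'e' vs 'r' !=
  Pos 2: 'r' vs 'g' !=
  Pos 3: 's' vs 'a' !=
  Pos 4: 'o' vs 'n' !=
  Pos 5: 'n' vs 'i' !=
  Pos 6: 'a' vs 's' !=
  Pos 7: 'l' vs 'm' !=
Hamming distance = 8


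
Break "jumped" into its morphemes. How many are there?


Word: "jumped"
Morphemes: jump | -ed
Each morpheme carries meaning
= 2 morphemes


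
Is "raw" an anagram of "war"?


Word 1: "war" → sorted: arw
Word 2: "raw" → sorted: arw
Same letters? arw == arw
Anagram = Yes


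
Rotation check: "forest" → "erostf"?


Word: "forest", Candidate: "erostf"
Method: check if candidate is substring of word+word
"forestforest" contains "erostf"? No
Is rotation = No


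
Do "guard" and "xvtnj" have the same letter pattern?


Pattern of "guard": [0, 1, 2, 3, 4]
Pattern of "xvtnj": [0, 1, 2, 3, 4]
Patterns match
Same pattern = Yes


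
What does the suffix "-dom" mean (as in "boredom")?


Suffix: -dom
Example: boredom (bore + -dom)
Meaning = state / realm


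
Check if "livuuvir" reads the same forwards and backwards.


Word: "livuuvir"
Reversed: "rivuuvil"
Forward == Backward? livuuvir != rivuuvil
Palindrome = No


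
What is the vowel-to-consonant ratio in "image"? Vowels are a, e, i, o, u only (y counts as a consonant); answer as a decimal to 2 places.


Word: "image"
Vowels (a,e,i,o,u): 3
Consonants: 2
Ratio = 3/2
= 1.50


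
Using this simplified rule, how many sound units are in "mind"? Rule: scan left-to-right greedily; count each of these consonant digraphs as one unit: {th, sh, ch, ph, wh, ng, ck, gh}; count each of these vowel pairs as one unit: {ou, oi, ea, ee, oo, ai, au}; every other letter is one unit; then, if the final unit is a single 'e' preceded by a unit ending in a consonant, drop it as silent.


Word: "mind" (4 letters)
Left-to-right scan:
  1. 'm' (letter)
  2. 'i' (letter)
  3. 'n' (letter)
  4. 'd' (letter)
Units from scan: 4
Sound units = 4 units


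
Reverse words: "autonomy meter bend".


Original: "autonomy meter bend"
Words (1..n): autonomy | meter | bend
Reversed (n..1): bend | meter | autonomy
Result = "bend meter autonomy"


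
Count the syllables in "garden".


Word: "garden"
Syllable breakdown: gar / den
Counting: 2 parts
= 2 syllables


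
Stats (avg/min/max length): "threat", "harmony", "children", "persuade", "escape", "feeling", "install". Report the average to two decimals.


Lengths: "threat"=6, "harmony"=7, "children"=8, "persuade"=8, "escape"=6, "feeling"=7, "install"=7
Sum = 49, Count = 7
Average = 49/7 = 7.00
= avg=7.00, min=6, max=8


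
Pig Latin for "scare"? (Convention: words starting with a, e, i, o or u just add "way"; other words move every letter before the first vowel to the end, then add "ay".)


Word: "scare"
Starts with consonant(s) → move to end, add 'ay'
Consonant cluster: "sc"
Pig Latin = "arescay"


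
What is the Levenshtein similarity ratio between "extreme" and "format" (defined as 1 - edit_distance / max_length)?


Word 1: "extreme" (length 7)
Word 2: "format" (length 6)
One optimal edit sequence:
  1. delete 'e'  (+1)
  2. substitute 'x' -> 'f'  (+1)
  3. substitute 't' -> 'o'  (+1)
  4. keep 'r'
  5. substitute 'e' -> 'm'  (+1)
  6. substitute 'm' -> 'a'  (+1)
  7. substitute 'e' -> 't'  (+1)
Edit distance = 6
Max length = max(7, 6) = 7
Similarity = 1 - 6/7
= 0.1429


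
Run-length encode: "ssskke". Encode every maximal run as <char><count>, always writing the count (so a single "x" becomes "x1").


String: "ssskke"
Scanning for consecutive runs:
  's' x 3
  'k' x 2
  'e' x 1
RLE = "s3k2e1"


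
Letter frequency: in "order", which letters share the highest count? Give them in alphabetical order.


Word: "order"
Letter counts:
  'd': 1
  'e': 1
  'o': 1
  'r': 2
Maximum count = 2
Most frequent = 'r' (2 times each)


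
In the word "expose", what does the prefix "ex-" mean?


Prefix: ex-
Example: expose (ex- + pose)
Meaning = out / former


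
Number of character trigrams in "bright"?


Word: "bright" (length 6)
Number of 3-grams = length - 3 + 1 = 6 - 3 + 1
= 4


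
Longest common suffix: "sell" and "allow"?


Word 1: "sell"
Word 2: "allow"
Comparing from end:
  Pos -1: 'l' != 'w' (stop)
LCS = "" (length 0)


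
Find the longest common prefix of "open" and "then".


Word 1: "open"
Word 2: "then"
Comparing from start:
  Pos 0: 'o' != 't' (stop)
LCP = "" (length 0)


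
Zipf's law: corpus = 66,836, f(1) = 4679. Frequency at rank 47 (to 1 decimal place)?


Zipf's law: f(r) = f(1) / r
f(1) = 4679
f(47) = 4679 / 47
= 99.6 occurrences


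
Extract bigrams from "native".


Word: "native" (length 6)
Number of bigrams = 6 - 2 + 1 = 5
  Position 0: "na"
  Position 1: "at"
  Position 2: "ti"
  Position 3: "iv"
  Position 4: "ve"
Bigrams = "na", "at", "ti", "iv", "ve"


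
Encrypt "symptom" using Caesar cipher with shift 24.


Word: "symptom"
Shift: 24
Each letter → (letter + shift) mod 26:
  's' (18) + 24 = 16 → 'q'
  'y' (24) + 24 = 22 → 'w'
  'm' (12) + 24 = 10 → 'k'
  'p' (15) + 24 = 13 → 'n'
  't' (19) + 24 = 17 → 'r'
  'o' (14) + 24 = 12 → 'm'
  'm' (12) + 24 = 10 → 'k'
Result = "qwknrmk"


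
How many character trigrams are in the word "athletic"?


Word: "athletic" (length 8)
Number of 3-grams = length - 3 + 1 = 8 - 3 + 1
= 6


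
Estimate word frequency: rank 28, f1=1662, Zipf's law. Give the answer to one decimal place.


Zipf's law: f(r) = f(1) / r
f(1) = 1662
f(28) = 1662 / 28
= 59.4 occurrences


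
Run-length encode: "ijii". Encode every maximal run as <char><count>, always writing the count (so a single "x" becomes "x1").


String: "ijii"
Scanning for consecutive runs:
  'i' x 1
  'j' x 1
  'i' x 2
RLE = "i1j1i2"


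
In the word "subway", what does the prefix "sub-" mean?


Prefix: sub-
As in: subway -> sub- + way
Meaning = under / below


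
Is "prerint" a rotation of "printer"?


Word: "printer", Candidate: "prerint"
Method: check if candidate is substring of word+word
"printerprinter" contains "prerint"? No
Is rotation = No


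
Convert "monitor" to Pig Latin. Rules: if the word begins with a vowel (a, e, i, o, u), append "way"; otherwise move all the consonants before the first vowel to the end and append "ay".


Word: "monitor"
Starts with consonant(s) → move to end, add 'ay'
Consonant cluster: "m"
Pig Latin = "onitormay"


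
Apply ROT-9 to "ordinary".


Word: "ordinary"
Shift: 9
Each letter → (letter + shift) mod 26:
  'o' (14) + 9 = 23 → 'x'
  'r' (17) + 9 = 0 → 'a'
  'd' (3) + 9 = 12 → 'm'
  'i' (8) + 9 = 17 → 'r'
  'n' (13) + 9 = 22 → 'w'
  'a' (0) + 9 = 9 → 'j'
  'r' (17) + 9 = 0 → 'a'
  'y' (24) + 9 = 7 → 'h'
Result = "xamrwjah"


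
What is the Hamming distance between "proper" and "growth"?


Comparing character by character (same length = 6):
  Pos 0: 'p' vs 'g' !=
  Pos 1: 'r' vs 'r' =
  Pos 2: 'o' vs 'o' =
  Pos 3: 'p' vs 'w' !=
  Pos 4: 'e' vs 't' !=
  Pos 5: 'r' vs 'h' !=
Hamming distance = 4


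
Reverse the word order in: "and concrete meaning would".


Original: "and concrete meaning would"
Words (1..n): and | concrete | meaning | would
Reversed (n..1): would | meaning | concrete | and
Result = "would meaning concrete and"


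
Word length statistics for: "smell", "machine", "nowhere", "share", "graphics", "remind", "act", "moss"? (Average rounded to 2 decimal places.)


Lengths: "smell"=5, "machine"=7, "nowhere"=7, "share"=5, "graphics"=8, "remind"=6, "act"=3, "moss"=4
Sum = 45, Count = 8
Average = 45/8 = 5.63
= avg=5.63, min=3, max=8


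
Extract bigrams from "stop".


Word: "stop" (length 4)
Number of bigrams = 4 - 2 + 1 = 3
  Position 0: "st"
  Position 1: "to"
  Position 2: "op"
Bigrams = "st", "to", "op"


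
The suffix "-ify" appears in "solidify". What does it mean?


Suffix: -ify
Example: solidify (solid + -ify)
Meaning = to make


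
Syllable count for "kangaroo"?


Word: "kangaroo"
Syllable breakdown: kan · ga · roo
Counting: 3 parts
= 3 syllables


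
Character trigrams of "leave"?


Word: "leave" (length 5)
Number of trigrams = 5 - 3 + 1 = 3
  Position 0: "lea"
  Position 1: "eav"
  Position 2: "ave"
Trigrams = "lea", "eav", "ave"


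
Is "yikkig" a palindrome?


Word: "yikkig"
Reversed: "gikkiy"
Forward == Backward? yikkig != gikkiy
Palindrome = No


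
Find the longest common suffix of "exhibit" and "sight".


Word 1: "exhibit"
Word 2: "sight"
Comparing from end:
  Pos -1: 't' == 't'
  Pos -2: 'i' != 'h' (stop)
LCS = "t" (length 1)


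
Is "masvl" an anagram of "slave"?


Word 1: "slave" → sorted: aelsv
Word 2: "masvl" → sorted: almsv
Same letters? aelsv != almsv
Anagram = No


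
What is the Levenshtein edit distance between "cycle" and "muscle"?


Word 1: "cycle" (length 5)
Word 2: "muscle" (length 6)
One optimal edit sequence (insert/delete/substitute each cost 1):
  1. insert 'm'  (+1)
  2. substitute 'c' -> 'u'  (+1)
  3. substitute 'y' -> 's'  (+1)
  4. keep 'c'
  5. keep 'l'
  6. keep 'e'
Total edit operations: 3
Edit distance = 3


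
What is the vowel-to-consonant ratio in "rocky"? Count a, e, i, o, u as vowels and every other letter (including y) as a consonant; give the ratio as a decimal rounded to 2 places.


Word: "rocky"
Vowels (a,e,i,o,u): 1
Consonants: 4
Ratio = 1/4
= 0.25


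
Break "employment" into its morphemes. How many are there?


Word: "employment"
Morphemes: employ / -ment
Each morpheme carries meaning
= 2 morphemes


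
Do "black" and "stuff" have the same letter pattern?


Pattern of "black": [0, 1, 2, 3, 4]
Pattern of "stuff": [0, 1, 2, 3, 3]
Patterns do not match
Same pattern = No


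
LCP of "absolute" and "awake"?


Word 1: "absolute"
Word 2: "awake"
Comparing from start:
  Pos 0: 'a' == 'a'
  Pos 1: 'b' != 'w' (stop)
LCP = "a" (length 1)


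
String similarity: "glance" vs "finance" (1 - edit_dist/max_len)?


Word 1: "glance" (length 6)
Word 2: "finance" (length 7)
One optimal edit sequence:
  1. insert 'f'  (+1)
  2. substitute 'g' -> 'i'  (+1)
  3. substitute 'l' -> 'n'  (+1)
  4. keep 'a'
  5. keep 'n'
  6. keep 'c'
  7. keep 'e'
Edit distance = 3
Max length = max(6, 7) = 7
Similarity = 1 - 3/7
= 0.5714


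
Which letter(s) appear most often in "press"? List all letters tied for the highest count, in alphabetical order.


Word: "press"
Letter counts:
  'e': 1
  'p': 1
  'r': 1
  's': 2
Maximum count = 2
Most frequent = 's' (2 times each)


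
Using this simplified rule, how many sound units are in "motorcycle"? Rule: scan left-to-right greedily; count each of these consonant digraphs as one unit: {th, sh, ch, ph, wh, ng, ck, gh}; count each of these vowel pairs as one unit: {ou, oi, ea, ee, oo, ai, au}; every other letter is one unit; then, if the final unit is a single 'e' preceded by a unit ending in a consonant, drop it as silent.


Word: "motorcycle" (10 letters)
Left-to-right scan:
  (1) 'm' (letter)
  (2) 'o' (letter)
  (3) 't' (letter)
  (4) 'o' (letter)
  (5) 'r' (letter)
  (6) 'c' (letter)
  (7) 'y' (letter)
  (8) 'c' (letter)
  (9) 'l' (letter)
  (10) 'e' (letter)
Units from scan: 10
Final unit is 'e' after a consonant -> drop as silent (-1)
Sound units = 9 units


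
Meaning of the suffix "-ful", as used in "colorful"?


Suffix: -ful
Example: colorful = color + -ful
Meaning = full of


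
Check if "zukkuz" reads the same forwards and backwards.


Word: "zukkuz"
Reversed: "zukkuz"
Forward == Backward? zukkuz == zukkuz
Palindrome = Yes


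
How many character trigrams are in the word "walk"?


Word: "walk" (length 4)
Number of 3-grams = length - 3 + 1 = 4 - 3 + 1
= 2


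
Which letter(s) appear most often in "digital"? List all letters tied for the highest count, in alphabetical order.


Word: "digital"
Letter counts:
  'a': 1
  'd': 1
  'g': 1
  'i': 2
  'l': 1
  't': 1
Maximum count = 2
Most frequent = 'i' (2 times each)


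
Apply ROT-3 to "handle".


Word: "handle"
Shift: 3
Each letter → (letter + shift) mod 26:
  'h' (7) + 3 = 10 → 'k'
  'a' (0) + 3 = 3 → 'd'
  'n' (13) + 3 = 16 → 'q'
  'd' (3) + 3 = 6 → 'g'
  'l' (11) + 3 = 14 → 'o'
  'e' (4) + 3 = 7 → 'h'
Result = "kdqgoh"


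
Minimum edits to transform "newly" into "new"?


Word 1: "newly" (length 5)
Word 2: "new" (length 3)
One optimal edit sequence (insert/delete/substitute each cost 1):
  1. keep 'n'
  2. keep 'e'
  3. keep 'w'
  4. delete 'l'  (+1)
  5. delete 'y'  (+1)
Total edit operations: 2
Edit distance = 2


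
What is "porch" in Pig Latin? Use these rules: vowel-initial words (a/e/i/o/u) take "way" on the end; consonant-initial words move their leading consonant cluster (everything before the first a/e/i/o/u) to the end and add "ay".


Word: "porch"
Starts with consonant(s) → move to end, add 'ay'
Consonant cluster: "p"
Pig Latin = "orchpay"


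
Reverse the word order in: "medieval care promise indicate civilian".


Original: "medieval care promise indicate civilian"
Words (1..n): medieval | care | promise | indicate | civilian
Reversed (n..1): civilian | indicate | promise | care | medieval
Result = "civilian indicate promise care medieval"


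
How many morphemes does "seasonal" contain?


Word: "seasonal"
Morphemes: season + -al
Each morpheme carries meaning
= 2 morphemes


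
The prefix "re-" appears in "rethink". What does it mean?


Prefix: re-
Example: rethink = re- + think
Meaning = again


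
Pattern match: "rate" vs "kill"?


Pattern of "rate": [0, 1, 2, 3]
Pattern of "kill": [0, 1, 2, 2]
Patterns do not match
Same pattern = No


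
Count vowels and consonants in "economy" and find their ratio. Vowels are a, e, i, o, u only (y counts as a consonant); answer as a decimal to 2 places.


Word: "economy"
Vowels (a,e,i,o,u): 3
Consonants: 4
Ratio = 3/4
= 0.75


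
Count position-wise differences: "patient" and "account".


Comparing character by character (same length = 7):
  Pos 0: 'p' vs 'a' !=
  Pos 1: 'a' vs 'c' !=
  Pos 2: 't' vs 'c' !=
  Pos 3: 'i' vs 'o' !=
  Pos 4: 'e' vs 'u' !=
  Pos 5: 'n' vs 'n' =
  Pos 6: 't' vs 't' =
Hamming distance = 5


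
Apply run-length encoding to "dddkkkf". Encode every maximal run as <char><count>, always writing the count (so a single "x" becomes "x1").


String: "dddkkkf"
Scanning for consecutive runs:
  'd' x 3
  'k' x 3
  'f' x 1
RLE = "d3k3f1"


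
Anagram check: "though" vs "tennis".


Word 1: "though" → sorted: ghhotu
Word 2: "tennis" → sorted: einnst
Same letters? ghhotu != einnst
Anagram = No


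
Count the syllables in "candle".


Word: "candle"
Syllable breakdown: can-dle
Counting: 2 parts
= 2 syllables


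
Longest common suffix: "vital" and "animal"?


Word 1: "vital"
Word 2: "animal"
Comparing from end:
  Pos -1: 'l' == 'l'
  Pos -2: 'a' == 'a'
  Pos -3: 't' != 'm' (stop)
LCS = "al" (length 2)


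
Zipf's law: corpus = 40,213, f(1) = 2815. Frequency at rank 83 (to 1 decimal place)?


Zipf's law: f(r) = f(1) / r
f(1) = 2815
f(83) = 2815 / 83
= 33.9 occurrences


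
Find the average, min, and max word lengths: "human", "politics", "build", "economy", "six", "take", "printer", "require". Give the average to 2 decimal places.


Lengths: "human"=5, "politics"=8, "build"=5, "economy"=7, "six"=3, "take"=4, "printer"=7, "require"=7
Sum = 46, Count = 8
Average = 46/8 = 5.75
= avg=5.75, min=3, max=8


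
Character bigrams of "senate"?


Word: "senate" (length 6)
Number of bigrams = 6 - 2 + 1 = 5
  Position 0: "se"
  Position 1: "en"
  Position 2: "na"
  Position 3: "at"
  Position 4: "te"
Bigrams = "se", "en", "na", "at", "te"


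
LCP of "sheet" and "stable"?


Word 1: "sheet"
Word 2: "stable"
Comparing from start:
  Pos 0: 's' == 's'
  Pos 1: 'h' != 't' (stop)
LCP = "s" (length 1)


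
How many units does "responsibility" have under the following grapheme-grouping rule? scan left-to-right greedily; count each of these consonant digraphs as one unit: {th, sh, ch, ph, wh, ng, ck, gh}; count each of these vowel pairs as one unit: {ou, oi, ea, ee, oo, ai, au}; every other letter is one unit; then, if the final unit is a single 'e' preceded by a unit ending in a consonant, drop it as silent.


Word: "responsibility" (14 letters)
Left-to-right scan:
  [1] 'r' (letter)
  [2] 'e' (letter)
  [3] 's' (letter)
  [4] 'p' (letter)
  [5] 'o' (letter)
  [6] 'n' (letter)
  [7] 's' (letter)
  [8] 'i' (letter)
  [9] 'b' (letter)
  [10] 'i' (letter)
  [11] 'l' (letter)
  [12] 'i' (letter)
  [13] 't' (letter)
  [14] 'y' (letter)
Units from scan: 14
Sound units = 14 units


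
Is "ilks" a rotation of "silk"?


Word: "silk", Candidate: "ilks"
Method: check if candidate is substring of word+word
"silksilk" contains "ilks"? Yes
Is rotation = Yes


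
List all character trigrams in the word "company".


Word: "company" (length 7)
Number of trigrams = 7 - 3 + 1 = 5
  Position 0: "com"
  Position 1: "omp"
  Position 2: "mpa"
  Position 3: "pan"
  Position 4: "any"
Trigrams = "com", "omp", "mpa", "pan", "any"


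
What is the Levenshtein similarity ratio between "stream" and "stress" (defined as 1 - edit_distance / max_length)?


Word 1: "stream" (length 6)
Word 2: "stress" (length 6)
One optimal edit sequence:
  1. keep 's'
  2. keep 't'
  3. keep 'r'
  4. keep 'e'
  5. substitute 'a' -> 's'  (+1)
  6. substitute 'm' -> 's'  (+1)
Edit distance = 2
Max length = max(6, 6) = 6
Similarity = 1 - 2/6
= 0.6667


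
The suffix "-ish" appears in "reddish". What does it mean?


Suffix: -ish
Example: reddish (red + -ish, with a spelling change)
Meaning = somewhat / having the qualities of


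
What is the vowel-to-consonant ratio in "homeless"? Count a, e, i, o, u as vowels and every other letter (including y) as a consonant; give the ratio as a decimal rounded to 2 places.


Word: "homeless"
Vowels (a,e,i,o,u): 3
Consonants: 5
Ratio = 3/5
= 0.60


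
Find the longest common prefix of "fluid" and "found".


Word 1: "fluid"
Word 2: "found"
Comparing from start:
  Pos 0: 'f' == 'f'
  Pos 1: 'l' != 'o' (stop)
LCP = "f" (length 1)


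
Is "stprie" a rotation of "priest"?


Word: "priest", Candidate: "stprie"
Method: check if candidate is substring of word+word
"priestpriest" contains "stprie"? Yes
Is rotation = Yes


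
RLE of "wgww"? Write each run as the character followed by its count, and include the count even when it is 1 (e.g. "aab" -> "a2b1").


String: "wgww"
Scanning for consecutive runs:
  'w' x 1
  'g' x 1
  'w' x 2
RLE = "w1g1w2"


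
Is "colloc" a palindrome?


Word: "colloc"
Reversed: "colloc"
Forward == Backward? colloc == colloc
Palindrome = Yes


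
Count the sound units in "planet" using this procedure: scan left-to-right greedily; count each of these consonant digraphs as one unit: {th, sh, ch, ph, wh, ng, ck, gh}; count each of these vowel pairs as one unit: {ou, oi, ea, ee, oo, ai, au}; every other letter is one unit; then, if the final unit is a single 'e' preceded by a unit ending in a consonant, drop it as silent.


Word: "planet" (6 letters)
Left-to-right scan:
  1. 'p' (letter)
  2. 'l' (letter)
  3. 'a' (letter)
  4. 'n' (letter)
  5. 'e' (letter)
  6. 't' (letter)
Units from scan: 6
Sound units = 6 units


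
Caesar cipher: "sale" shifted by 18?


Word: "sale"
Shift: 18
Each letter → (letter + shift) mod 26:
  's' (18) + 18 = 10 → 'k'
  'a' (0) + 18 = 18 → 's'
  'l' (11) + 18 = 3 → 'd'
  'e' (4) + 18 = 22 → 'w'
Result = "ksdw"


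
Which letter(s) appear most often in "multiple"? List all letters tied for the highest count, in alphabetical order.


Word: "multiple"
Letter counts:
  'e': 1
  'i': 1
  'l': 2
  'm': 1
  'p': 1
  't': 1
  'u': 1
Maximum count = 2
Most frequent = 'l' (2 times each)


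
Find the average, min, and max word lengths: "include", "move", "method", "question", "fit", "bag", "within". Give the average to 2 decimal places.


Lengths: "include"=7, "move"=4, "method"=6, "question"=8, "fit"=3, "bag"=3, "within"=6
Sum = 37, Count = 7
Average = 37/7 = 5.29
= avg=5.29, min=3, max=8


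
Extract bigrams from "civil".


Word: "civil" (length 5)
Number of bigrams = 5 - 2 + 1 = 4
  Position 0: "ci"
  Position 1: "iv"
  Position 2: "vi"
  Position 3: "il"
Bigrams = "ci", "iv", "vi", "il"


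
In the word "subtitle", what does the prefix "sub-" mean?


Prefix: sub-
Example: subtitle (sub- + title)
Meaning = under / below


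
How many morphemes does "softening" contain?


Word: "softening"
Morphemes: soft + -en + -ing
Each morpheme carries meaning
= 3 morphemes


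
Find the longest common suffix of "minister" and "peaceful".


Word 1: "minister"
Word 2: "peaceful"
Comparing from end:
  Pos -1: 'r' != 'l' (stop)
LCS = "" (length 0)


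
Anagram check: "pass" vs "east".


Word 1: "pass" → sorted: apss
Word 2: "east" → sorted: aest
Same letters? apss != aest
Anagram = No


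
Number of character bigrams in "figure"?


Word: "figure" (length 6)
Number of 2-grams = length - 2 + 1 = 6 - 2 + 1
= 5


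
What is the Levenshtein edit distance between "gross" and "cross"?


Word 1: "gross" (length 5)
Word 2: "cross" (length 5)
One optimal edit sequence (insert/delete/substitute each cost 1):
  1. substitute 'g' -> 'c'  (+1)
  2. keep 'r'
  3. keep 'o'
  4. keep 's'
  5. keep 's'
Total edit operations: 1
Edit distance = 1


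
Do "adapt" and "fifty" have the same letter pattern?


Pattern of "adapt": [0, 1, 0, 2, 3]
Pattern of "fifty": [0, 1, 0, 2, 3]
Patterns match
Same pattern = Yes


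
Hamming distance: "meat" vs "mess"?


Comparing character by character (same length = 4):
  Pos 0: 'm' vs 'm' =
  Pos 1: 'e' vs 'e' =
  Pos 2: 'a' vs 's' !=
  Pos 3: 't' vs 's' !=
Hamming distance = 2


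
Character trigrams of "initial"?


Word: "initial" (length 7)
Number of trigrams = 7 - 3 + 1 = 5
  Position 0: "ini"
  Position 1: "nit"
  Position 2: "iti"
  Position 3: "tia"
  Position 4: "ial"
Trigrams = "ini", "nit", "iti", "tia", "ial"


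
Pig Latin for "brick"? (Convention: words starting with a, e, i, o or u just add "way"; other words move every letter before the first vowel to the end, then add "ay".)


Word: "brick"
Starts with consonant(s) → move to end, add 'ay'
Consonant cluster: "br"
Pig Latin = "ickbray"


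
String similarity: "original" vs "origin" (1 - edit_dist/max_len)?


Word 1: "original" (length 8)
Word 2: "origin" (length 6)
One optimal edit sequence:
  1. keep 'o'
  2. keep 'r'
  3. keep 'i'
  4. keep 'g'
  5. keep 'i'
  6. keep 'n'
  7. delete 'a'  (+1)
  8. delete 'l'  (+1)
Edit distance = 2
Max length = max(8, 6) = 8
Similarity = 1 - 2/8
= 0.7500


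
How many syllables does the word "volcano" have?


Word: "volcano"
Syllable breakdown: vol / ca / no
Counting: 3 parts
= 3 syllables


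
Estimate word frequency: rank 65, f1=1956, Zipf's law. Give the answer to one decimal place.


Zipf's law: f(r) = f(1) / r
f(1) = 1956
f(65) = 1956 / 65
= 30.1 occurrences


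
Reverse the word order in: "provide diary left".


Original: "provide diary left"
Words (1..n): provide | diary | left
Reversed (n..1): left | diary | provide
Result = "left diary provide"


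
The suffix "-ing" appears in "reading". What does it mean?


Suffix: -ing
Example: reading = read + -ing
Meaning = present participle


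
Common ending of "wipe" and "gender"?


Word 1: "wipe"
Word 2: "gender"
Comparing from end:
  Pos -1: 'e' != 'r' (stop)
LCS = "" (length 0)


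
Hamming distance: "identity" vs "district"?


Comparing character by character (same length = 8):
  Pos 0: 'i' vs 'd' !=
  Pos 1: 'd' vs 'i' !=
  Pos 2: 'e' vs 's' !=
  Pos 3: 'n' vs 't' !=
  Pos 4: 't' vs 'r' !=
  Pos 5: 'i' vs 'i' =
  Pos 6: 't' vs 'c' !=
  Pos 7: 'y' vs 't' !=
Hamming distance = 7


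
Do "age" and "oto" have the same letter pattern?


Pattern of "age": [0, 1, 2]
Pattern of "oto": [0, 1, 0]
Patterns do not match
Same pattern = No


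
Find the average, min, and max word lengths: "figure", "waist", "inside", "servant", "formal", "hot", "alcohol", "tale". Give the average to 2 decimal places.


Lengths: "figure"=6, "waist"=5, "inside"=6, "servant"=7, "formal"=6, "hot"=3, "alcohol"=7, "tale"=4
Sum = 44, Count = 8
Average = 44/8 = 5.50
= avg=5.50, min=3, max=7


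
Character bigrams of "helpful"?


Word: "helpful" (length 7)
Number of bigrams = 7 - 2 + 1 = 6
  Position 0: "he"
  Position 1: "el"
  Position 2: "lp"
  Position 3: "pf"
  Position 4: "fu"
  Position 5: "ul"
Bigrams = "he", "el", "lp", "pf", "fu", "ul"


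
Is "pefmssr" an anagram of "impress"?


Word 1: "impress" → sorted: eimprss
Word 2: "pefmssr" → sorted: efmprss
Same letters? eimprss != efmprss
Anagram = No


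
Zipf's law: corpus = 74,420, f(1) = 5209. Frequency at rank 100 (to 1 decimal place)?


Zipf's law: f(r) = f(1) / r
f(1) = 5209
f(100) = 5209 / 100
= 52.1 occurrences


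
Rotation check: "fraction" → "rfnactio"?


Word: "fraction", Candidate: "rfnactio"
Method: check if candidate is substring of word+word
"fractionfraction" contains "rfnactio"? No
Is rotation = No


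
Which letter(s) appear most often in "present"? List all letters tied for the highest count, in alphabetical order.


Word: "present"
Letter counts:
  'e': 2
  'n': 1
  'p': 1
  'r': 1
  's': 1
  't': 1
Maximum count = 2
Most frequent = 'e' (2 times each)


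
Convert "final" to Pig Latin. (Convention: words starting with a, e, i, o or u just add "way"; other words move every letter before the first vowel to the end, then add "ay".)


Word: "final"
Starts with consonant(s) → move to end, add 'ay'
Consonant cluster: "f"
Pig Latin = "inalfay"


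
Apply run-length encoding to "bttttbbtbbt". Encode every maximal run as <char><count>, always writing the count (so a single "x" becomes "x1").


String: "bttttbbtbbt"
Scanning for consecutive runs:
  'b' x 1
  't' x 4
  'b' x 2
  't' x 1
  'b' x 2
  't' x 1
RLE = "b1t4b2t1b2t1"


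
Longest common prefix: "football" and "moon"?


Word 1: "football"
Word 2: "moon"
Comparing from start:
  Pos 0: 'f' != 'm' (stop)
LCP = "" (length 0)
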